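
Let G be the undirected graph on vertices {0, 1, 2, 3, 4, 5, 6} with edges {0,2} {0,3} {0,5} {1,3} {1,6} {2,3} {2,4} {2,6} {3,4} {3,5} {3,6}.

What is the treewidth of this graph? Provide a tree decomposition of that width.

Every bag has size at most 3, so the width is 3 − 1 = 2 and tw(G) ≤ 2. Conversely, {1, 3, 6} is a clique of size 3, and the vertices of any clique must share a bag in every tree decomposition; so some bag has ≥ 3 vertices and tw(G) ≥ 2. Therefore the treewidth is 2.

Treewidth 2.
One optimal decomposition is:
Bags: B1 = {2, 3, 4}  B2 = {2, 3, 6}  B3 = {0, 2, 3}  B4 = {0, 3, 5}  B5 = {1, 3, 6}
Tree: B1–B2, B2–B3, B3–B4, B2–B5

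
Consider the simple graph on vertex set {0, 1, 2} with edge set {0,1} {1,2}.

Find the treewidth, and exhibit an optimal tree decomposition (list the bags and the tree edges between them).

Every bag has size at most 2, so the width is 2 − 1 = 1 and tw(G) ≤ 1. Any graph with an edge has treewidth ≥ 1, and G has the edge 2–1. The upper and lower bounds meet at 1, so that is the treewidth.

Treewidth 1.
Bags: B1 = {1, 2}  B2 = {0, 1}
Tree: B1–B2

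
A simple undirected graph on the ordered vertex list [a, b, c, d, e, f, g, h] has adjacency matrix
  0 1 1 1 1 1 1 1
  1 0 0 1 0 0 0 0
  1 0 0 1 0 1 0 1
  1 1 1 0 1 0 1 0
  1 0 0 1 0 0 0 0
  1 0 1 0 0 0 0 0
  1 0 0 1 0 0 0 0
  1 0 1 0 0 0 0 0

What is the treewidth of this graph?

2

A width-2 tree decomposition is:
Bags: B1 = {a, c, d}  B2 = {a, d, e}  B3 = {a, b, d}  B4 = {a, c, h}  B5 = {a, d, g}  B6 = {a, c, f}
Tree: B1–B2, B1–B3, B1–B4, B3–B5, B4–B6
Each bag holds 3 vertices, so the decomposition has width 2, which upper-bounds the treewidth. For the lower bound, the 3 vertices {a, d, g} are pairwise adjacent, and any tree decomposition puts a clique entirely inside one bag — forcing width ≥ 2. Combining the bounds, tw(G) = 2.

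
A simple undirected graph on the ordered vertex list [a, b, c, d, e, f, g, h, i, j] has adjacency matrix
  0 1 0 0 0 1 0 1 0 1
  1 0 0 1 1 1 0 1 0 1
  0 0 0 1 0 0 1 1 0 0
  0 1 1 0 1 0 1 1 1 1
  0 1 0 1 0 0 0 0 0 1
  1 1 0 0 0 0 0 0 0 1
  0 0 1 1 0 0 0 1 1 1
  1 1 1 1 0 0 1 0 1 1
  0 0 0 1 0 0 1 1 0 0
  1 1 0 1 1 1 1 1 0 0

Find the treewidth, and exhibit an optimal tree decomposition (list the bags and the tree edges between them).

Treewidth 3.
One such decomposition:
Bags: B1 = {b, d, h, j}  B2 = {b, d, e, j}  B3 = {a, b, h, j}  B4 = {d, g, h, j}  B5 = {d, g, h, i}  B6 = {c, d, g, h}  B7 = {a, b, f, j}
Tree: B1–B2, B1–B3, B1–B4, B4–B5, B5–B6, B3–B7

Each bag holds 4 vertices, so the decomposition has width 3, which upper-bounds the treewidth. Conversely, {b, d, e, j} is a clique of size 4, and the vertices of any clique must share a bag in every tree decomposition; so some bag has ≥ 4 vertices and tw(G) ≥ 3. The upper and lower bounds meet at 3, so that is the treewidth.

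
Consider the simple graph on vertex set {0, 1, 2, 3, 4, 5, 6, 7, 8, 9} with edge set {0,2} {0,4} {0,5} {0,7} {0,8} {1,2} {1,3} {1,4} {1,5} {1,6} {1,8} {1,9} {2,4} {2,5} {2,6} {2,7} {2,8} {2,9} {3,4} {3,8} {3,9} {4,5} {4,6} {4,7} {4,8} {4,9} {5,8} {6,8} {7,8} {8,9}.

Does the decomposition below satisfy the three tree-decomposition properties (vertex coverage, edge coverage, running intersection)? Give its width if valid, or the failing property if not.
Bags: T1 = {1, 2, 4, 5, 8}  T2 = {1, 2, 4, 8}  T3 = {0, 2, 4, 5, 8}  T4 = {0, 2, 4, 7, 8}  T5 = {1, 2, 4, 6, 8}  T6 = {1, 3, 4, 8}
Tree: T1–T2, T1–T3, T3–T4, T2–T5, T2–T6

A tree decomposition must satisfy three properties: every vertex lies in some bag; for every edge, both endpoints lie together in some bag; and for every vertex, the bags containing it form a connected subtree. Here vertex 9 appears in no bag, so the decomposition is invalid.

No — vertex 9 appears in no bag.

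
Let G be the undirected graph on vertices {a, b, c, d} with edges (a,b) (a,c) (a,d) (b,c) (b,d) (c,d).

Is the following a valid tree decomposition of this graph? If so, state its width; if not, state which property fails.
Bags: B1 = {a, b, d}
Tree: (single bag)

No — vertex c appears in no bag.

A tree decomposition must satisfy three properties: every vertex lies in some bag; for every edge, both endpoints lie together in some bag; and for every vertex, the bags containing it form a connected subtree. Here vertex c appears in no bag, so the decomposition is invalid.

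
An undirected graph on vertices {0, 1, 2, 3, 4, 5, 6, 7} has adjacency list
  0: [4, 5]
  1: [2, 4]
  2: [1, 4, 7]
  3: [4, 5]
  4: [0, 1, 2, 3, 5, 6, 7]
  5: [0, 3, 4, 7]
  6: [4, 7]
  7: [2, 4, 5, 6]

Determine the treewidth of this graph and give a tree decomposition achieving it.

Every bag has size at most 3, so the width is 3 − 1 = 2 and tw(G) ≤ 2. For the lower bound, the 3 vertices {1, 2, 4} are pairwise adjacent, and any tree decomposition puts a clique entirely inside one bag — forcing width ≥ 2. Hence tw(G) = 2 exactly.

Treewidth 2.
One such decomposition:
Bags: B1 = {4, 5, 7}  B2 = {0, 4, 5}  B3 = {2, 4, 7}  B4 = {4, 6, 7}  B5 = {3, 4, 5}  B6 = {1, 2, 4}
Tree: B1–B2, B1–B3, B1–B4, B1–B5, B3–B6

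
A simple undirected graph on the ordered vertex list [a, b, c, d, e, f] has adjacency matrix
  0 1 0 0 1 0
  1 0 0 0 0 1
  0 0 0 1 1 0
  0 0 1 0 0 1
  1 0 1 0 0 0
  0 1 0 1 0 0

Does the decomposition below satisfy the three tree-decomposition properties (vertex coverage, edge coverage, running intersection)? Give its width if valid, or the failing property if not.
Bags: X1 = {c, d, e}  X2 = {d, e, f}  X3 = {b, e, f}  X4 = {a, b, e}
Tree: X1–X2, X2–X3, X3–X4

Checking the three conditions: (i) the bags cover all of {a, b, c, d, e, f}; (ii) for each edge, some bag contains both endpoints; (iii) the bags containing any fixed vertex form a subtree. All hold, so the decomposition is valid with width 3 − 1 = 2.

Yes; width 2.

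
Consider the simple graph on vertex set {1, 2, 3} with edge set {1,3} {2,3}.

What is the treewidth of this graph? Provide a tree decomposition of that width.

Treewidth 1.
One optimal decomposition is:
Bags: B1 = {1, 3}  B2 = {2, 3}
Tree: B1–B2

Every bag has size at most 2, so the width is 2 − 1 = 1 and tw(G) ≤ 1. Since G has at least one edge (e.g. 1–3), it is not an edgeless graph, so tw(G) ≥ 1. Hence tw(G) = 1 exactly.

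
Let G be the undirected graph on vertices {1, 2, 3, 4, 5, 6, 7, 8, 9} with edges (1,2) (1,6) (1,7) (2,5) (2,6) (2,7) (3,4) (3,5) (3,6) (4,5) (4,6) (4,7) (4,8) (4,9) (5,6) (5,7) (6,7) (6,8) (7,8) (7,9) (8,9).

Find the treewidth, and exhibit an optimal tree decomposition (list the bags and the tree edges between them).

Treewidth 3.
One such decomposition:
Bags: B1 = {4, 6, 7, 8}  B2 = {4, 5, 6, 7}  B3 = {2, 5, 6, 7}  B4 = {3, 4, 5, 6}  B5 = {4, 7, 8, 9}  B6 = {1, 2, 6, 7}
Tree: B1–B2, B2–B3, B2–B4, B1–B5, B3–B6

Each bag holds 4 vertices, so the decomposition has width 3, which upper-bounds the treewidth. For the lower bound, the 4 vertices {4, 7, 8, 9} are pairwise adjacent, and any tree decomposition puts a clique entirely inside one bag — forcing width ≥ 3. Therefore the treewidth is 3.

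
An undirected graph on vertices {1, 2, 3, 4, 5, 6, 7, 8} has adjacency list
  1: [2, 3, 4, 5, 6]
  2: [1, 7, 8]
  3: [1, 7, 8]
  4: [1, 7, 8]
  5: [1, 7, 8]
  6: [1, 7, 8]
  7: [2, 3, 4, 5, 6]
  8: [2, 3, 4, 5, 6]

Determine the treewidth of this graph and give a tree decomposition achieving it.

Treewidth 3.
Bags: B1 = {1, 2, 7, 8}  B2 = {1, 3, 7, 8}  B3 = {1, 5, 7, 8}  B4 = {1, 6, 7, 8}  B5 = {1, 4, 7, 8}
Tree: B1–B2, B2–B3, B3–B4, B4–B5

Every bag has size at most 4, so the width is 4 − 1 = 3 and tw(G) ≤ 3. For the lower bound: the 4 vertex sets {1,2}, {3,8}, {7}, {5} are disjoint, each induces a connected subgraph, and every pair is joined by at least one edge of G. Contracting each set to a single vertex therefore yields K_{4} as a minor, and since treewidth is minor-monotone, tw(G) ≥ tw(K_{4}) = 3. Hence tw(G) = 3 exactly.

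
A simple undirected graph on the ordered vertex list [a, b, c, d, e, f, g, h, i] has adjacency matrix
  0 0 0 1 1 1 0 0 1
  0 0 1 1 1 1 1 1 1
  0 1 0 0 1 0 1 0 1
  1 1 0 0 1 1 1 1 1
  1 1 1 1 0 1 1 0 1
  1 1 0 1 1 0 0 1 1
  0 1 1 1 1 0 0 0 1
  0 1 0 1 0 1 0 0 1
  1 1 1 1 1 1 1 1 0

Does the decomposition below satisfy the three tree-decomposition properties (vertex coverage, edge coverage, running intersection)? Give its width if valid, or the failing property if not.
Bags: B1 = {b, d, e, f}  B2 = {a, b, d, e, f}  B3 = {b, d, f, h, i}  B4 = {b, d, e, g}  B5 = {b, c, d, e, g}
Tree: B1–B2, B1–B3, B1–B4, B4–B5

A tree decomposition must satisfy three properties: every vertex lies in some bag; for every edge, both endpoints lie together in some bag; and for every vertex, the bags containing it form a connected subtree. Here edge (i,e) lies in no bag, so the decomposition is invalid.

No — edge (i,e) lies in no bag.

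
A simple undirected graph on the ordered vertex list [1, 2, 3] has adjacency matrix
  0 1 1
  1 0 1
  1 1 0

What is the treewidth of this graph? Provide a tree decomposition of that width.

A single bag containing all 3 vertices is trivially a valid decomposition of width 2. For the lower bound, the 3 vertices {1, 2, 3} are pairwise adjacent, and any tree decomposition puts a clique entirely inside one bag — forcing width ≥ 2. Therefore the treewidth is 2.

Treewidth 2.
Bags: B1 = {1, 2, 3}
Tree: (single bag)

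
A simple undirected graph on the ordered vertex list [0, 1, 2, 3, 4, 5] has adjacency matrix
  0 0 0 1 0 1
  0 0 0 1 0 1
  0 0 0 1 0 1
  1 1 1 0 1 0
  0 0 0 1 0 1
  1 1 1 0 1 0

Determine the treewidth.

A width-2 tree decomposition is:
Bags: B1 = {2, 3, 5}  B2 = {3, 4, 5}  B3 = {1, 3, 5}  B4 = {0, 3, 5}
Tree: B1–B2, B2–B3, B3–B4
Each bag holds 3 vertices, so the decomposition has width 2, which upper-bounds the treewidth. Since 5–2–3–4–5 is a cycle in G, G is not acyclic. Forests are exactly the graphs of treewidth ≤ 1, so tw(G) ≥ 2. Hence tw(G) = 2 exactly.

2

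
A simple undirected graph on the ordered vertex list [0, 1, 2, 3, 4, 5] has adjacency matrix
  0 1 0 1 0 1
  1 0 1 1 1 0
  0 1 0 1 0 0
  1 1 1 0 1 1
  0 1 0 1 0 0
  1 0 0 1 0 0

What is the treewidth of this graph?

2

A width-2 tree decomposition is:
Bags: B1 = {0, 1, 3}  B2 = {1, 2, 3}  B3 = {0, 3, 5}  B4 = {1, 3, 4}
Tree: B1–B2, B1–B3, B2–B4
Every bag has size at most 3, so the width is 3 − 1 = 2 and tw(G) ≤ 2. Conversely, {0, 1, 3} is a clique of size 3, and the vertices of any clique must share a bag in every tree decomposition; so some bag has ≥ 3 vertices and tw(G) ≥ 2. Therefore the treewidth is 2.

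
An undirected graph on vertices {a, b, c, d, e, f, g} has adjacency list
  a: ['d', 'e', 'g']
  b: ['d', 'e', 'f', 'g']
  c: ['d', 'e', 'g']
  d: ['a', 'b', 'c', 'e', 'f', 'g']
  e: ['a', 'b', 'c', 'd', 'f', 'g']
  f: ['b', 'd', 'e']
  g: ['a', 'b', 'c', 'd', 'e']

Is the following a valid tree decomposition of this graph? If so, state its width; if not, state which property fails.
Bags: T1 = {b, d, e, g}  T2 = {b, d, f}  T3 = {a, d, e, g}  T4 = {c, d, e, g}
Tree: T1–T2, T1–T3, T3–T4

A tree decomposition must satisfy three properties: every vertex lies in some bag; for every edge, both endpoints lie together in some bag; and for every vertex, the bags containing it form a connected subtree. Here edge (e,f) lies in no bag, so the decomposition is invalid.

No — edge (e,f) lies in no bag.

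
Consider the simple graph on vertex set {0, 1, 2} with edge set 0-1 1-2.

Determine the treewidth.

A width-1 tree decomposition is:
Bags: B1 = {1, 2}  B2 = {0, 1}
Tree: B1–B2
Each bag holds 2 vertices, so the decomposition has width 1, which upper-bounds the treewidth. Any graph with an edge has treewidth ≥ 1, and G has the edge 2–1. Therefore the treewidth is 1.

1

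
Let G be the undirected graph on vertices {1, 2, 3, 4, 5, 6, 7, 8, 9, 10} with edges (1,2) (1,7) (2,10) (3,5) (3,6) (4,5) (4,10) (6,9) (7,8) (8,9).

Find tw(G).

2

A width-2 tree decomposition is:
Bags: B1 = {7, 8, 9}  B2 = {1, 7, 9}  B3 = {1, 2, 9}  B4 = {2, 9, 10}  B5 = {4, 9, 10}  B6 = {4, 5, 9}  B7 = {3, 5, 9}  B8 = {3, 6, 9}
Tree: B1–B2, B2–B3, B3–B4, B4–B5, B5–B6, B6–B7, B7–B8
Every bag has size at most 3, so the width is 3 − 1 = 2 and tw(G) ≤ 2. For the lower bound, G contains the cycle 9–8–7–1–2–10–4–5–3–6–9, so G is not a forest; only forests have treewidth ≤ 1, hence tw(G) ≥ 2. The upper and lower bounds meet at 2, so that is the treewidth.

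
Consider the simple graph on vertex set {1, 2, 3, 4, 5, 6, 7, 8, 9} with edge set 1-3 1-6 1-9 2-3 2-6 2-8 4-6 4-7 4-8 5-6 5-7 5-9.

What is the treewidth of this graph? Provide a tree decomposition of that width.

Every bag has size at most 4, so the width is 4 − 1 = 3 and tw(G) ≤ 3. For the lower bound: the 4 vertex sets {1,3,9}, {2}, {6}, {4,5,7,8} are disjoint, each induces a connected subgraph, and every pair is joined by at least one edge of G. Contracting each set to a single vertex therefore yields K_{4} as a minor, and since treewidth is minor-monotone, tw(G) ≥ tw(K_{4}) = 3. Combining the bounds, tw(G) = 3.

Treewidth 3.
Bags: B1 = {1, 2, 3, 9}  B2 = {1, 2, 6, 9}  B3 = {2, 5, 6, 9}  B4 = {2, 5, 6, 8}  B5 = {4, 5, 6, 8}  B6 = {4, 5, 7, 8}
Tree: B1–B2, B2–B3, B3–B4, B4–B5, B5–B6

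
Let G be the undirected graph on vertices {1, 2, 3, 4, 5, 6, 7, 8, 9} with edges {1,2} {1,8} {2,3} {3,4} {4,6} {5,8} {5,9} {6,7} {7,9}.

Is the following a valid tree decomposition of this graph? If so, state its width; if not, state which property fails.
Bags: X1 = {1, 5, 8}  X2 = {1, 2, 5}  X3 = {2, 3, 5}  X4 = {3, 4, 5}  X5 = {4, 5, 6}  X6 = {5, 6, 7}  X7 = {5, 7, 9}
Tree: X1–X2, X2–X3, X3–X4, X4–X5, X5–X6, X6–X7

Checking the three conditions: (i) the bags cover all of {1, 2, 3, 4, 5, 6, 7, 8, 9}; (ii) for each edge, some bag contains both endpoints; (iii) the bags containing any fixed vertex form a subtree. All hold, so the decomposition is valid with width 3 − 1 = 2.

Yes; width 2.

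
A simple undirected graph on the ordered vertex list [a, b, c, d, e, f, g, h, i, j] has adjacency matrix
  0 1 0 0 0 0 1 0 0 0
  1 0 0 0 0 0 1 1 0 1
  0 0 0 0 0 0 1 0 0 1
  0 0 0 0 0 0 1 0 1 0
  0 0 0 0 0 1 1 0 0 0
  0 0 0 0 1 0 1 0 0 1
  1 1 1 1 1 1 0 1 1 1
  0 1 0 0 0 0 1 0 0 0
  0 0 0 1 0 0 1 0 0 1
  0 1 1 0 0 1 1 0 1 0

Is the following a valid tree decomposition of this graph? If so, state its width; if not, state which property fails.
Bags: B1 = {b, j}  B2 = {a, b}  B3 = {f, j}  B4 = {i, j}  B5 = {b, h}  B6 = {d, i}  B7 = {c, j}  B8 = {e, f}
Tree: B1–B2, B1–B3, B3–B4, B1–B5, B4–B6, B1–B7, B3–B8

A tree decomposition must satisfy three properties: every vertex lies in some bag; for every edge, both endpoints lie together in some bag; and for every vertex, the bags containing it form a connected subtree. Here vertex g appears in no bag, so the decomposition is invalid.

No — vertex g appears in no bag.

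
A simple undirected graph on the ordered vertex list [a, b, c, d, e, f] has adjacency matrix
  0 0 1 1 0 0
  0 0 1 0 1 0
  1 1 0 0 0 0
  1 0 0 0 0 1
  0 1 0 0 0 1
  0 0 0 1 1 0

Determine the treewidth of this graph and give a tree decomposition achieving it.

Treewidth 2.
One such decomposition:
Bags: B1 = {b, c, e}  B2 = {a, c, e}  B3 = {a, d, e}  B4 = {d, e, f}
Tree: B1–B2, B2–B3, B3–B4

Each bag holds 3 vertices, so the decomposition has width 2, which upper-bounds the treewidth. The edges e–b–c–a–d–f–e form a cycle, so G is not a tree and its treewidth is at least 2. Therefore the treewidth is 2.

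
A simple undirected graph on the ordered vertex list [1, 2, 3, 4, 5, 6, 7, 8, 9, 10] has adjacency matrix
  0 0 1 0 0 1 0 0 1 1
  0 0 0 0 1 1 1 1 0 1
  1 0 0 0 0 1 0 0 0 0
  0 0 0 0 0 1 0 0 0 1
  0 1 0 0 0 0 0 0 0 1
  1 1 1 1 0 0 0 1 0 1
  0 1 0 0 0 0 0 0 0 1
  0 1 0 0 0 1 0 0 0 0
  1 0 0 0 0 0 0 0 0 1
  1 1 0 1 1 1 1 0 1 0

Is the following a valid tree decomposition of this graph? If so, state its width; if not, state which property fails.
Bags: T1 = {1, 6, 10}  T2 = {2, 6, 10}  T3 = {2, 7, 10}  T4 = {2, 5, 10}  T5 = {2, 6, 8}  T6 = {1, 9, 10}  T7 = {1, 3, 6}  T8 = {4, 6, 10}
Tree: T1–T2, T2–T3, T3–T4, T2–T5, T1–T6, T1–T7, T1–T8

Yes; width 2.

Every vertex of G appears in some bag (union = {1, 2, 3, 4, 5, 6, 7, 8, 9, 10}); every edge is covered by a bag; and for each vertex v the set of bags containing v is connected in the bag tree. The decomposition is therefore valid. The largest bag has 3 vertices, so the width is 2.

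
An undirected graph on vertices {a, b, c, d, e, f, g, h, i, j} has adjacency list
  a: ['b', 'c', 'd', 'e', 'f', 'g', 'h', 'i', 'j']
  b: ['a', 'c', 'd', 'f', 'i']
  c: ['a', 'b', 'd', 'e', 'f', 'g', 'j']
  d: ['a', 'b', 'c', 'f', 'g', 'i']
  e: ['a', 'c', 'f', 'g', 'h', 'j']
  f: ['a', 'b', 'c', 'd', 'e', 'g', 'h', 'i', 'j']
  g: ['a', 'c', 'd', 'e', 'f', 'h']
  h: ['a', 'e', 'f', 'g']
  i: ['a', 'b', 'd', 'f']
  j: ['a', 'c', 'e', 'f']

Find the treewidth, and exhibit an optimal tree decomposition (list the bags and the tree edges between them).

Treewidth 4.
One optimal decomposition is:
Bags: B1 = {a, c, e, f, j}  B2 = {a, c, e, f, g}  B3 = {a, c, d, f, g}  B4 = {a, b, c, d, f}  B5 = {a, b, d, f, i}  B6 = {a, e, f, g, h}
Tree: B1–B2, B2–B3, B3–B4, B4–B5, B2–B6

Every bag has size at most 5, so the width is 5 − 1 = 4 and tw(G) ≤ 4. On the other hand G contains the 5-clique {a, e, f, g, h}. A clique must lie in a single bag of any decomposition, so no decomposition can have width below 4. Combining the bounds, tw(G) = 4.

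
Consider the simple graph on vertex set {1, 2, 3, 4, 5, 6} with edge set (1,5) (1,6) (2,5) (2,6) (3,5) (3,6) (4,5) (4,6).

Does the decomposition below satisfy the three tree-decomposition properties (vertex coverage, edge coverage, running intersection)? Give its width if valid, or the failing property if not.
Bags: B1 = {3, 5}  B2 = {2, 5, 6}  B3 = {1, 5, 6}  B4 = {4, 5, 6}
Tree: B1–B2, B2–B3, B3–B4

A tree decomposition must satisfy three properties: every vertex lies in some bag; for every edge, both endpoints lie together in some bag; and for every vertex, the bags containing it form a connected subtree. Here edge (6,3) lies in no bag, so the decomposition is invalid.

No — edge (6,3) lies in no bag.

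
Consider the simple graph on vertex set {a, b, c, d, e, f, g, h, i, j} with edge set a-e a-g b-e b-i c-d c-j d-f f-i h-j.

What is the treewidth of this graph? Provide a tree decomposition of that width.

Each bag holds 2 vertices, so the decomposition has width 1, which upper-bounds the treewidth. Any graph with an edge has treewidth ≥ 1, and G has the edge g–a. Therefore the treewidth is 1.

Treewidth 1.
One such decomposition:
Bags: B1 = {a, g}  B2 = {a, e}  B3 = {b, e}  B4 = {b, i}  B5 = {f, i}  B6 = {d, f}  B7 = {c, d}  B8 = {c, j}  B9 = {h, j}
Tree: B1–B2, B2–B3, B3–B4, B4–B5, B5–B6, B6–B7, B7–B8, B8–B9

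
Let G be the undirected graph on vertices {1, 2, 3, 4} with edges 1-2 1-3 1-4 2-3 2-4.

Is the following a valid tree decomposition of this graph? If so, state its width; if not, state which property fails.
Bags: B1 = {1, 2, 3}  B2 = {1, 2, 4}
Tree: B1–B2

Yes; width 2.

Vertex coverage: the bags together contain {1, 2, 3, 4}, the full vertex set. Edge coverage: each edge of G has both endpoints in at least one bag. Running intersection: for every vertex, the bags containing it form a connected subtree. All three properties hold, so this is a valid tree decomposition of width max|bag| − 1 = 2, and hence tw(G) ≤ 2.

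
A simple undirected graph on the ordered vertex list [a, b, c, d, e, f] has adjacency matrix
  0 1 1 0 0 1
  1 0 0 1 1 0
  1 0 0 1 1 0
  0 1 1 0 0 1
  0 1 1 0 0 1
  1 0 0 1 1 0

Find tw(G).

A width-3 tree decomposition is:
Bags: B1 = {a, d, e, f}  B2 = {a, b, d, e}  B3 = {a, c, d, e}
Tree: B1–B2, B2–B3
The largest bag has 4 vertices, giving width 3; this decomposition certifies tw(G) ≤ 3. For the lower bound: the 4 vertex sets {a,f}, {b,e}, {d}, {c} are disjoint, each induces a connected subgraph, and every pair is joined by at least one edge of G. Contracting each set to a single vertex therefore yields K_{4} as a minor, and since treewidth is minor-monotone, tw(G) ≥ tw(K_{4}) = 3. Therefore the treewidth is 3.

3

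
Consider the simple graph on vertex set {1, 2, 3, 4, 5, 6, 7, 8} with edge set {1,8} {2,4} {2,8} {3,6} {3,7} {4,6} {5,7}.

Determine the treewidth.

1

A width-1 tree decomposition is:
Bags: B1 = {1, 8}  B2 = {2, 8}  B3 = {2, 4}  B4 = {4, 6}  B5 = {3, 6}  B6 = {3, 7}  B7 = {5, 7}
Tree: B1–B2, B2–B3, B3–B4, B4–B5, B5–B6, B6–B7
Every bag has size at most 2, so the width is 2 − 1 = 1 and tw(G) ≤ 1. Since G has at least one edge (e.g. 1–8), it is not an edgeless graph, so tw(G) ≥ 1. Therefore the treewidth is 1.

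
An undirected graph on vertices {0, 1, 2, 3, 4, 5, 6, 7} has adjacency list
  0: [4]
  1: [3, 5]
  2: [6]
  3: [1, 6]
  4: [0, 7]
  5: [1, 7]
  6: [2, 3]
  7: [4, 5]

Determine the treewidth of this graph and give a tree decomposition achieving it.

Every bag has size at most 2, so the width is 2 − 1 = 1 and tw(G) ≤ 1. G has an edge, so its treewidth is at least 1. Combining the bounds, tw(G) = 1.

Treewidth 1.
One such decomposition:
Bags: B1 = {0, 4}  B2 = {4, 7}  B3 = {5, 7}  B4 = {1, 5}  B5 = {1, 3}  B6 = {3, 6}  B7 = {2, 6}
Tree: B1–B2, B2–B3, B3–B4, B4–B5, B5–B6, B6–B7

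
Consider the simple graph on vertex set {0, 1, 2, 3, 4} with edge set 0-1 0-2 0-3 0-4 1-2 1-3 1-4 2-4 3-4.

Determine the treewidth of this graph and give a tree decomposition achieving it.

Every bag has size at most 4, so the width is 4 − 1 = 3 and tw(G) ≤ 3. For the lower bound, the 4 vertices {0, 1, 2, 4} are pairwise adjacent, and any tree decomposition puts a clique entirely inside one bag — forcing width ≥ 3. Therefore the treewidth is 3.

Treewidth 3.
One such decomposition:
Bags: B1 = {0, 1, 2, 4}  B2 = {0, 1, 3, 4}
Tree: B1–B2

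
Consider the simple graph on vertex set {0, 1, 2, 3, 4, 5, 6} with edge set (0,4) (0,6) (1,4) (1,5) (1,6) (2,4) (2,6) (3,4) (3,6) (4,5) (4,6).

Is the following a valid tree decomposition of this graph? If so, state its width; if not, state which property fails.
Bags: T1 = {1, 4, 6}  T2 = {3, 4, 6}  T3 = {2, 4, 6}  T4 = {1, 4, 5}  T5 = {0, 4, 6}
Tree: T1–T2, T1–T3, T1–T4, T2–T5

Every vertex of G appears in some bag (union = {0, 1, 2, 3, 4, 5, 6}); every edge is covered by a bag; and for each vertex v the set of bags containing v is connected in the bag tree. The decomposition is therefore valid. The largest bag has 3 vertices, so the width is 2.

Yes; width 2.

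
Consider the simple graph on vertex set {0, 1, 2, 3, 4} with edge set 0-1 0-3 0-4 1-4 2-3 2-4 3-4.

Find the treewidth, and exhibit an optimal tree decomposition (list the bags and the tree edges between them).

Every bag has size at most 3, so the width is 3 − 1 = 2 and tw(G) ≤ 2. For the lower bound, the 3 vertices {0, 1, 4} are pairwise adjacent, and any tree decomposition puts a clique entirely inside one bag — forcing width ≥ 2. Hence tw(G) = 2 exactly.

Treewidth 2.
Bags: B1 = {0, 3, 4}  B2 = {0, 1, 4}  B3 = {2, 3, 4}
Tree: B1–B2, B1–B3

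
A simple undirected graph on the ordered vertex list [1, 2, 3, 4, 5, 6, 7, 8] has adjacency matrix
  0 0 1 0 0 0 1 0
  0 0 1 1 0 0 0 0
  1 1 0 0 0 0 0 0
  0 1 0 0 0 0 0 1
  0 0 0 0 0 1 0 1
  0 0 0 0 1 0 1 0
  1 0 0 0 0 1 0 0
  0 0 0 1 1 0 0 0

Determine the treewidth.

A width-2 tree decomposition is:
Bags: B1 = {5, 6, 8}  B2 = {6, 7, 8}  B3 = {1, 7, 8}  B4 = {1, 3, 8}  B5 = {2, 3, 8}  B6 = {2, 4, 8}
Tree: B1–B2, B2–B3, B3–B4, B4–B5, B5–B6
Every bag has size at most 3, so the width is 3 − 1 = 2 and tw(G) ≤ 2. The edges 8–5–6–7–1–3–2–4–8 form a cycle, so G is not a tree and its treewidth is at least 2. Hence tw(G) = 2 exactly.

2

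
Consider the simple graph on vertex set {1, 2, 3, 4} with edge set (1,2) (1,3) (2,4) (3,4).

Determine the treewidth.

A width-2 tree decomposition is:
Bags: B1 = {1, 3, 4}  B2 = {1, 2, 4}
Tree: B1–B2
Every bag has size at most 3, so the width is 3 − 1 = 2 and tw(G) ≤ 2. Since 1–3–4–2–1 is a cycle in G, G is not acyclic. Forests are exactly the graphs of treewidth ≤ 1, so tw(G) ≥ 2. Hence tw(G) = 2 exactly.

2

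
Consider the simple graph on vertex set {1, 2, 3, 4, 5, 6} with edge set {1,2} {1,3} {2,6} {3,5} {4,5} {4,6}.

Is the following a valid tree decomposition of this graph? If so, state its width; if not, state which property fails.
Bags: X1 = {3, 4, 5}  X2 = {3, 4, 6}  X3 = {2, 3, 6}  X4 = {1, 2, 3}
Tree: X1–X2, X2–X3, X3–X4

Checking the three conditions: (i) the bags cover all of {1, 2, 3, 4, 5, 6}; (ii) for each edge, some bag contains both endpoints; (iii) the bags containing any fixed vertex form a subtree. All hold, so the decomposition is valid with width 3 − 1 = 2.

Yes; width 2.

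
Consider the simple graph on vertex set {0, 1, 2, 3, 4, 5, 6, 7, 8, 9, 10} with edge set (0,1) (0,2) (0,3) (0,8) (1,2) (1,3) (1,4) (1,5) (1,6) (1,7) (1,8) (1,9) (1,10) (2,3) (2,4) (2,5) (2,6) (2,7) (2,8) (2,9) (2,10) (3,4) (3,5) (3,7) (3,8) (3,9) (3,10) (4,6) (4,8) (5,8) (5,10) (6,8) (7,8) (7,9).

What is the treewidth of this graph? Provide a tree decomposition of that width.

Each bag holds 5 vertices, so the decomposition has width 4, which upper-bounds the treewidth. On the other hand G contains the 5-clique {0, 1, 2, 3, 8}. A clique must lie in a single bag of any decomposition, so no decomposition can have width below 4. Therefore the treewidth is 4.

Treewidth 4.
One optimal decomposition is:
Bags: B1 = {1, 2, 3, 5, 8}  B2 = {1, 2, 3, 7, 8}  B3 = {1, 2, 3, 7, 9}  B4 = {1, 2, 3, 5, 10}  B5 = {1, 2, 3, 4, 8}  B6 = {1, 2, 4, 6, 8}  B7 = {0, 1, 2, 3, 8}
Tree: B1–B2, B2–B3, B1–B4, B1–B5, B5–B6, B2–B7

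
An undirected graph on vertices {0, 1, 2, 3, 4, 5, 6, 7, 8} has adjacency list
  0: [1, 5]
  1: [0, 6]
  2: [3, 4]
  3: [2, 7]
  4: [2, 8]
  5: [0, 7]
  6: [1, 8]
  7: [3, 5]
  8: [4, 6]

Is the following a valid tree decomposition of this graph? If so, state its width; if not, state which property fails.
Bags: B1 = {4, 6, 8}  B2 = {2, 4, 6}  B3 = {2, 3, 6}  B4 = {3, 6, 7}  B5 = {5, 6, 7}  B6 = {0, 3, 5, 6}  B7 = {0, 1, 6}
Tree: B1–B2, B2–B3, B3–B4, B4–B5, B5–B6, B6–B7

No — bags containing vertex 3 are not connected in the tree.

A tree decomposition must satisfy three properties: every vertex lies in some bag; for every edge, both endpoints lie together in some bag; and for every vertex, the bags containing it form a connected subtree. Here bags containing vertex 3 are not connected in the tree, so the decomposition is invalid.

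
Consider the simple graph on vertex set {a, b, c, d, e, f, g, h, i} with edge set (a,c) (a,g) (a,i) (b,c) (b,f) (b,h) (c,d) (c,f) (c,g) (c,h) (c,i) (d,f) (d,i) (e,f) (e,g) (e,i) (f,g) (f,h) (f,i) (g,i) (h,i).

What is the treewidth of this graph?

3

A width-3 tree decomposition is:
Bags: B1 = {e, f, g, i}  B2 = {c, f, g, i}  B3 = {c, d, f, i}  B4 = {c, f, h, i}  B5 = {b, c, f, h}  B6 = {a, c, g, i}
Tree: B1–B2, B2–B3, B3–B4, B4–B5, B2–B6
Each bag holds 4 vertices, so the decomposition has width 3, which upper-bounds the treewidth. On the other hand G contains the 4-clique {a, c, g, i}. A clique must lie in a single bag of any decomposition, so no decomposition can have width below 3. Combining the bounds, tw(G) = 3.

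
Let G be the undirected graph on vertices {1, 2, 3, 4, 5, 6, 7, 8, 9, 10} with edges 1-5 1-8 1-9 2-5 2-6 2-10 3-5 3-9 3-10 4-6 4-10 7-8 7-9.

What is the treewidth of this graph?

2

A width-2 tree decomposition is:
Bags: B1 = {7, 8, 9}  B2 = {1, 8, 9}  B3 = {1, 3, 9}  B4 = {1, 3, 5}  B5 = {3, 5, 10}  B6 = {2, 5, 10}  B7 = {2, 4, 10}  B8 = {2, 4, 6}
Tree: B1–B2, B2–B3, B3–B4, B4–B5, B5–B6, B6–B7, B7–B8
Each bag holds 3 vertices, so the decomposition has width 2, which upper-bounds the treewidth. For the lower bound, G contains the cycle 7–8–1–9–7, so G is not a forest; only forests have treewidth ≤ 1, hence tw(G) ≥ 2. Combining the bounds, tw(G) = 2.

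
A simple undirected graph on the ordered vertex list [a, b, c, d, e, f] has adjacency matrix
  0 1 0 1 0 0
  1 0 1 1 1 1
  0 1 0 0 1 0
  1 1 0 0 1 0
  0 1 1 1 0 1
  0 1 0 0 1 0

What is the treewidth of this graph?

A width-2 tree decomposition is:
Bags: B1 = {b, d, e}  B2 = {a, b, d}  B3 = {b, c, e}  B4 = {b, e, f}
Tree: B1–B2, B1–B3, B3–B4
Every bag has size at most 3, so the width is 3 − 1 = 2 and tw(G) ≤ 2. For the lower bound, the 3 vertices {b, d, e} are pairwise adjacent, and any tree decomposition puts a clique entirely inside one bag — forcing width ≥ 2. Therefore the treewidth is 2.

2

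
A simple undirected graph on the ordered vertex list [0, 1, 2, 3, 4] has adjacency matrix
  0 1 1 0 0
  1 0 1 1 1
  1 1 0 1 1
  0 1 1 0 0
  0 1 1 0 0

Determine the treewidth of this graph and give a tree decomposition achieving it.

Every bag has size at most 3, so the width is 3 − 1 = 2 and tw(G) ≤ 2. On the other hand G contains the 3-clique {0, 1, 2}. A clique must lie in a single bag of any decomposition, so no decomposition can have width below 2. The upper and lower bounds meet at 2, so that is the treewidth.

Treewidth 2.
One optimal decomposition is:
Bags: B1 = {1, 2, 3}  B2 = {1, 2, 4}  B3 = {0, 1, 2}
Tree: B1–B2, B1–B3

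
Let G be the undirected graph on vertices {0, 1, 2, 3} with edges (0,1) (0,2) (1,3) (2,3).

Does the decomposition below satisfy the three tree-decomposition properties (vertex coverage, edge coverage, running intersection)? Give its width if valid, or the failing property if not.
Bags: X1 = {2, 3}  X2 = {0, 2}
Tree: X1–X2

A tree decomposition must satisfy three properties: every vertex lies in some bag; for every edge, both endpoints lie together in some bag; and for every vertex, the bags containing it form a connected subtree. Here vertex 1 appears in no bag, so the decomposition is invalid.

No — vertex 1 appears in no bag.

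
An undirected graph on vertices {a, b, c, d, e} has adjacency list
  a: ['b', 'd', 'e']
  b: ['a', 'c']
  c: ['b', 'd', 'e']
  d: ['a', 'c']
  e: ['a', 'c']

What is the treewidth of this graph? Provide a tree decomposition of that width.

Treewidth 2.
One such decomposition:
Bags: B1 = {a, b, c}  B2 = {a, c, e}  B3 = {a, c, d}
Tree: B1–B2, B2–B3

Each bag holds 3 vertices, so the decomposition has width 2, which upper-bounds the treewidth. Since b–a–e–c–b is a cycle in G, G is not acyclic. Forests are exactly the graphs of treewidth ≤ 1, so tw(G) ≥ 2. The upper and lower bounds meet at 2, so that is the treewidth.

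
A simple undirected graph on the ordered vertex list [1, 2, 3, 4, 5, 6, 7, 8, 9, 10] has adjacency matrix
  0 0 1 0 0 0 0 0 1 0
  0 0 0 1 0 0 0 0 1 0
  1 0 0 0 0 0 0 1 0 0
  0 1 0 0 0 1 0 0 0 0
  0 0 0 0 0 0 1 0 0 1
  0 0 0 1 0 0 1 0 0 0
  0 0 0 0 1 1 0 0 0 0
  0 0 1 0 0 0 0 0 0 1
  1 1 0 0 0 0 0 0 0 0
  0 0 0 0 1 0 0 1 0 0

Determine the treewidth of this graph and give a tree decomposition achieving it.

Each bag holds 3 vertices, so the decomposition has width 2, which upper-bounds the treewidth. Since 8–3–1–9–2–4–6–7–5–10–8 is a cycle in G, G is not acyclic. Forests are exactly the graphs of treewidth ≤ 1, so tw(G) ≥ 2. Combining the bounds, tw(G) = 2.

Treewidth 2.
Bags: B1 = {1, 3, 8}  B2 = {1, 8, 9}  B3 = {2, 8, 9}  B4 = {2, 4, 8}  B5 = {4, 6, 8}  B6 = {6, 7, 8}  B7 = {5, 7, 8}  B8 = {5, 8, 10}
Tree: B1–B2, B2–B3, B3–B4, B4–B5, B5–B6, B6–B7, B7–B8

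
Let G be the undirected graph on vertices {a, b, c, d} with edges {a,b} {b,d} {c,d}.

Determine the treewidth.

A width-1 tree decomposition is:
Bags: B1 = {b, d}  B2 = {a, b}  B3 = {c, d}
Tree: B1–B2, B1–B3
Each bag holds 2 vertices, so the decomposition has width 1, which upper-bounds the treewidth. Any graph with an edge has treewidth ≥ 1, and G has the edge d–b. The upper and lower bounds meet at 1, so that is the treewidth.

1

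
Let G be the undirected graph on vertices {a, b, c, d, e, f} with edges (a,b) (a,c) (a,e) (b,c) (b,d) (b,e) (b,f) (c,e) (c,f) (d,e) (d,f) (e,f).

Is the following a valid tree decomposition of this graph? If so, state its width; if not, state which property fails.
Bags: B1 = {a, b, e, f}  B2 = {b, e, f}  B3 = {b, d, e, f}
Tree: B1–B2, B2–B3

No — vertex c appears in no bag.

A tree decomposition must satisfy three properties: every vertex lies in some bag; for every edge, both endpoints lie together in some bag; and for every vertex, the bags containing it form a connected subtree. Here vertex c appears in no bag, so the decomposition is invalid.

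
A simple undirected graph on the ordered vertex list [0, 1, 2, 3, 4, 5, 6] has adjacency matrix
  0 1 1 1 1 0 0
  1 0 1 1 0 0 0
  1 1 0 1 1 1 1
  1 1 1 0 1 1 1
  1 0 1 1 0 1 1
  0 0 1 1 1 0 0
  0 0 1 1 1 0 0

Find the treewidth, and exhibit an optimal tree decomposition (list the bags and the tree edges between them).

Treewidth 3.
Bags: B1 = {2, 3, 4, 5}  B2 = {0, 2, 3, 4}  B3 = {0, 1, 2, 3}  B4 = {2, 3, 4, 6}
Tree: B1–B2, B2–B3, B1–B4

The largest bag has 4 vertices, giving width 3; this decomposition certifies tw(G) ≤ 3. Conversely, {0, 1, 2, 3} is a clique of size 4, and the vertices of any clique must share a bag in every tree decomposition; so some bag has ≥ 4 vertices and tw(G) ≥ 3. Therefore the treewidth is 3.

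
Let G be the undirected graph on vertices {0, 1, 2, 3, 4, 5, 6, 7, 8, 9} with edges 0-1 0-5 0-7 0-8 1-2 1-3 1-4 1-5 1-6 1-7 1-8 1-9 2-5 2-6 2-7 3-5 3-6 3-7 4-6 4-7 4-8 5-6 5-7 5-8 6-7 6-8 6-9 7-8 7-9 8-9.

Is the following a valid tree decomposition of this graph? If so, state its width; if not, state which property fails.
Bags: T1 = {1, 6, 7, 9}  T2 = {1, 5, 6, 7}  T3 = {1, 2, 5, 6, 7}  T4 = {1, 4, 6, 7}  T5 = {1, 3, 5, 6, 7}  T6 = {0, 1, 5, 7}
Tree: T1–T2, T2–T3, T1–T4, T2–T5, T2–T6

A tree decomposition must satisfy three properties: every vertex lies in some bag; for every edge, both endpoints lie together in some bag; and for every vertex, the bags containing it form a connected subtree. Here vertex 8 appears in no bag, so the decomposition is invalid.

No — vertex 8 appears in no bag.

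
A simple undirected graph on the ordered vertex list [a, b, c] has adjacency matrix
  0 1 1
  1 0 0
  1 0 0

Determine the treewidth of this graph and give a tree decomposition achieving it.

Every bag has size at most 2, so the width is 2 − 1 = 1 and tw(G) ≤ 1. Any graph with an edge has treewidth ≥ 1, and G has the edge a–c. Hence tw(G) = 1 exactly.

Treewidth 1.
One optimal decomposition is:
Bags: B1 = {a, c}  B2 = {a, b}
Tree: B1–B2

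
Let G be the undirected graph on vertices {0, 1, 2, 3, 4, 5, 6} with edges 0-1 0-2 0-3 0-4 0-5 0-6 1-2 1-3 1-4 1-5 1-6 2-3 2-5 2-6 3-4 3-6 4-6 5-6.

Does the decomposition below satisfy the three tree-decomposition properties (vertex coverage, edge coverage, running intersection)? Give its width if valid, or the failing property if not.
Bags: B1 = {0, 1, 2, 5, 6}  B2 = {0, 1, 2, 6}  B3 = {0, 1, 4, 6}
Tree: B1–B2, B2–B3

No — vertex 3 appears in no bag.

A tree decomposition must satisfy three properties: every vertex lies in some bag; for every edge, both endpoints lie together in some bag; and for every vertex, the bags containing it form a connected subtree. Here vertex 3 appears in no bag, so the decomposition is invalid.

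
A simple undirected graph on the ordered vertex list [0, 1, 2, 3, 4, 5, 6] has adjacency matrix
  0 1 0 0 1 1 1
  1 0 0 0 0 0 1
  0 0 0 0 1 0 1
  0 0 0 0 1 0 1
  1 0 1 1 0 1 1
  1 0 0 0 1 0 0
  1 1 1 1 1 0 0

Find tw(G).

2

A width-2 tree decomposition is:
Bags: B1 = {2, 4, 6}  B2 = {3, 4, 6}  B3 = {0, 4, 6}  B4 = {0, 1, 6}  B5 = {0, 4, 5}
Tree: B1–B2, B2–B3, B3–B4, B3–B5
Each bag holds 3 vertices, so the decomposition has width 2, which upper-bounds the treewidth. On the other hand G contains the 3-clique {0, 1, 6}. A clique must lie in a single bag of any decomposition, so no decomposition can have width below 2. Therefore the treewidth is 2.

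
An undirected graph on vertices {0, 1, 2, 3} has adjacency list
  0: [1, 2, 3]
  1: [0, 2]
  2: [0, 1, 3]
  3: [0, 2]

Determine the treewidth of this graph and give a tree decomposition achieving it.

Every bag has size at most 3, so the width is 3 − 1 = 2 and tw(G) ≤ 2. Conversely, {0, 1, 2} is a clique of size 3, and the vertices of any clique must share a bag in every tree decomposition; so some bag has ≥ 3 vertices and tw(G) ≥ 2. Therefore the treewidth is 2.

Treewidth 2.
One optimal decomposition is:
Bags: B1 = {0, 2, 3}  B2 = {0, 1, 2}
Tree: B1–B2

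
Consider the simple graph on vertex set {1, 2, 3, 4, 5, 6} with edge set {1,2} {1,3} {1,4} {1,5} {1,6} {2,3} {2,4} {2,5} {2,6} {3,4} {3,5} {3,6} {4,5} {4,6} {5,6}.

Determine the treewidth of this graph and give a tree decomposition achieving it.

With just one bag of size 6, the width is 6 − 1 = 5, so tw(G) ≤ 5. Conversely, {1, 2, 3, 4, 5, 6} is a clique of size 6, and the vertices of any clique must share a bag in every tree decomposition; so some bag has ≥ 6 vertices and tw(G) ≥ 5. Therefore the treewidth is 5.

Treewidth 5.
One optimal decomposition is:
Bags: B1 = {1, 2, 3, 4, 5, 6}
Tree: (single bag)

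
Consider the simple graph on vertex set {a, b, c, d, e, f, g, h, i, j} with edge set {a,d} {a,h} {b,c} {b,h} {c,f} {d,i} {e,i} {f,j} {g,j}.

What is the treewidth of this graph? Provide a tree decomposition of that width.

Treewidth 1.
Bags: B1 = {g, j}  B2 = {f, j}  B3 = {c, f}  B4 = {b, c}  B5 = {b, h}  B6 = {a, h}  B7 = {a, d}  B8 = {d, i}  B9 = {e, i}
Tree: B1–B2, B2–B3, B3–B4, B4–B5, B5–B6, B6–B7, B7–B8, B8–B9

Every bag has size at most 2, so the width is 2 − 1 = 1 and tw(G) ≤ 1. Since G has at least one edge (e.g. g–j), it is not an edgeless graph, so tw(G) ≥ 1. The upper and lower bounds meet at 1, so that is the treewidth.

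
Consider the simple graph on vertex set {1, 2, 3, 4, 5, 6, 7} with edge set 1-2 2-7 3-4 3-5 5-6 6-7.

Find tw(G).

A width-1 tree decomposition is:
Bags: B1 = {3, 4}  B2 = {3, 5}  B3 = {5, 6}  B4 = {6, 7}  B5 = {2, 7}  B6 = {1, 2}
Tree: B1–B2, B2–B3, B3–B4, B4–B5, B5–B6
Every bag has size at most 2, so the width is 2 − 1 = 1 and tw(G) ≤ 1. Since G has at least one edge (e.g. 4–3), it is not an edgeless graph, so tw(G) ≥ 1. The upper and lower bounds meet at 1, so that is the treewidth.

1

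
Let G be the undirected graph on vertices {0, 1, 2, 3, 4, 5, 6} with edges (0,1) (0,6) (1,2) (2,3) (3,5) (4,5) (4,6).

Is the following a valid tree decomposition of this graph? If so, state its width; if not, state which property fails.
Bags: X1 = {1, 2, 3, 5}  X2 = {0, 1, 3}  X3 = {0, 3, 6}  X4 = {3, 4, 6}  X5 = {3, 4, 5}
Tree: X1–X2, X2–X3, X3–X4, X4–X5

A tree decomposition must satisfy three properties: every vertex lies in some bag; for every edge, both endpoints lie together in some bag; and for every vertex, the bags containing it form a connected subtree. Here bags containing vertex 5 are not connected in the tree, so the decomposition is invalid.

No — bags containing vertex 5 are not connected in the tree.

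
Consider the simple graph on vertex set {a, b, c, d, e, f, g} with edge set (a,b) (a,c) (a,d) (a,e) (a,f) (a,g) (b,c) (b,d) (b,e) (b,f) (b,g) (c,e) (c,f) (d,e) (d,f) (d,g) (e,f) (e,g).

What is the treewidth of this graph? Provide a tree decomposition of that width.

Every bag has size at most 5, so the width is 5 − 1 = 4 and tw(G) ≤ 4. Conversely, {a, b, d, e, g} is a clique of size 5, and the vertices of any clique must share a bag in every tree decomposition; so some bag has ≥ 5 vertices and tw(G) ≥ 4. Combining the bounds, tw(G) = 4.

Treewidth 4.
Bags: B1 = {a, b, d, e, f}  B2 = {a, b, d, e, g}  B3 = {a, b, c, e, f}
Tree: B1–B2, B1–B3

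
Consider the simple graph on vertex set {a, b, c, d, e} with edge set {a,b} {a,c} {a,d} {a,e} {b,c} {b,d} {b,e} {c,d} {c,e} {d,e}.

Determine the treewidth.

A width-4 tree decomposition is:
Bags: B1 = {a, b, c, d, e}
Tree: (single bag)
A single bag containing all 5 vertices is trivially a valid decomposition of width 4. On the other hand G contains the 5-clique {a, b, c, d, e}. A clique must lie in a single bag of any decomposition, so no decomposition can have width below 4. Combining the bounds, tw(G) = 4.

4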